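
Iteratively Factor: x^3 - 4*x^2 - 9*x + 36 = (x + 3)*(x^2 - 7*x + 12) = (x - 4)*(x + 3)*(x - 3)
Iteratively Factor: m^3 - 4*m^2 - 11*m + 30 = (m - 5)*(m^2 + m - 6) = (m - 5)*(m - 2)*(m + 3)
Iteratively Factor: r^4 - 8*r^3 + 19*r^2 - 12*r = (r - 1)*(r^3 - 7*r^2 + 12*r) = (r - 3)*(r - 1)*(r^2 - 4*r) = (r - 4)*(r - 3)*(r - 1)*(r)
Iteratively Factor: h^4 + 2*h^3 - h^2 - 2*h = (h - 1)*(h^3 + 3*h^2 + 2*h) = (h - 1)*(h + 2)*(h^2 + h) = (h - 1)*(h + 1)*(h + 2)*(h)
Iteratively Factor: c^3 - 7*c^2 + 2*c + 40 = (c - 4)*(c^2 - 3*c - 10) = (c - 4)*(c + 2)*(c - 5)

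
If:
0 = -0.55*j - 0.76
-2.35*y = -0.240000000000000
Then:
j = -1.38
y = 0.10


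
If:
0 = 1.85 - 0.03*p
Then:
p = 61.67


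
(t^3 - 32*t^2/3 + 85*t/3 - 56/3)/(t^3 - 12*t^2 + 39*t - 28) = (t - 8/3)/(t - 4)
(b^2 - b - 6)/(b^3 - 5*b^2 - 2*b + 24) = 1/(b - 4)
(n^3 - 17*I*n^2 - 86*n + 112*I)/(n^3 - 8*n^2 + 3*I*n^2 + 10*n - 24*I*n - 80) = (n^2 - 15*I*n - 56)/(n^2 + n*(-8 + 5*I) - 40*I)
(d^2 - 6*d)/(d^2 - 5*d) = (d - 6)/(d - 5)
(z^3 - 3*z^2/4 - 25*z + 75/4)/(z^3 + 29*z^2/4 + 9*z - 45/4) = (z - 5)/(z + 3)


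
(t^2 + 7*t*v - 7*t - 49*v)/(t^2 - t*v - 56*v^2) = (t - 7)/(t - 8*v)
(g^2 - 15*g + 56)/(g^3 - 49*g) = (g - 8)/(g*(g + 7))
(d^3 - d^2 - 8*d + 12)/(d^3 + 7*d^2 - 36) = (d - 2)/(d + 6)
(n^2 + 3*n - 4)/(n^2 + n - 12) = (n - 1)/(n - 3)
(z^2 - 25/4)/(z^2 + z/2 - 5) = (z - 5/2)/(z - 2)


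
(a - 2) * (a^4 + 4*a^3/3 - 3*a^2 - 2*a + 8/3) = a^5 - 2*a^4/3 - 17*a^3/3 + 4*a^2 + 20*a/3 - 16/3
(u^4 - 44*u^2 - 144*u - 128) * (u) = u^5 - 44*u^3 - 144*u^2 - 128*u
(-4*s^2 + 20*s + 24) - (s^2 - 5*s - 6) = -5*s^2 + 25*s + 30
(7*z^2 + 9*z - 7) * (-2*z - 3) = -14*z^3 - 39*z^2 - 13*z + 21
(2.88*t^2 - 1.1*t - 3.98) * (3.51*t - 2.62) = 10.1088*t^3 - 11.4066*t^2 - 11.0878*t + 10.4276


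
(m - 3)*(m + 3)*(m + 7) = m^3 + 7*m^2 - 9*m - 63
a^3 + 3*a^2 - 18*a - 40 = (a - 4)*(a + 2)*(a + 5)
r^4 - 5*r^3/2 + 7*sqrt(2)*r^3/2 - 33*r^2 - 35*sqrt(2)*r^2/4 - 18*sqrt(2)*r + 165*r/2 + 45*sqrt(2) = (r - 5/2)*(r - 3*sqrt(2))*(r + sqrt(2)/2)*(r + 6*sqrt(2))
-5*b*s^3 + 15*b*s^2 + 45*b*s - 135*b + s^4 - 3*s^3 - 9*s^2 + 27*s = (-5*b + s)*(s - 3)^2*(s + 3)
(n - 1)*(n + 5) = n^2 + 4*n - 5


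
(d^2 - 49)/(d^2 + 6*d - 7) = (d - 7)/(d - 1)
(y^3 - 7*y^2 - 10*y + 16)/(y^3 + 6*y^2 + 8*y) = (y^2 - 9*y + 8)/(y*(y + 4))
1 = 1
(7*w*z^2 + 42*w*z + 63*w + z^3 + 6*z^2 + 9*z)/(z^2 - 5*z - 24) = (7*w*z + 21*w + z^2 + 3*z)/(z - 8)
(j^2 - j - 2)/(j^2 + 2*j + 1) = (j - 2)/(j + 1)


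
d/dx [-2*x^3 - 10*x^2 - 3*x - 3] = -6*x^2 - 20*x - 3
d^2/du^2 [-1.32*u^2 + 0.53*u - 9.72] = -2.64000000000000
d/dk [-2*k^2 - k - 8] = -4*k - 1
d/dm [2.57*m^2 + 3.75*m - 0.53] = 5.14*m + 3.75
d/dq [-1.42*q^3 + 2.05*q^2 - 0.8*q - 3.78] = -4.26*q^2 + 4.1*q - 0.8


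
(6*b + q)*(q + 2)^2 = 6*b*q^2 + 24*b*q + 24*b + q^3 + 4*q^2 + 4*q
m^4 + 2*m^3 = m^3*(m + 2)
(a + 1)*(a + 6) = a^2 + 7*a + 6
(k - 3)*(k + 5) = k^2 + 2*k - 15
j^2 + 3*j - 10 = (j - 2)*(j + 5)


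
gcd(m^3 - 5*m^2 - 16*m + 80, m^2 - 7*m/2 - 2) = m - 4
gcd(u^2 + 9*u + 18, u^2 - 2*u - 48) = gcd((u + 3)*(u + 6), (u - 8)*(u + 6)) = u + 6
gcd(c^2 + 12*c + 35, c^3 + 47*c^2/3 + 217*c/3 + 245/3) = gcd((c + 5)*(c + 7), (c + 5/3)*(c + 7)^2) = c + 7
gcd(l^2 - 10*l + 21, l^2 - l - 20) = 1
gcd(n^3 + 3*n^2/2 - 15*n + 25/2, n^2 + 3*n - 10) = n + 5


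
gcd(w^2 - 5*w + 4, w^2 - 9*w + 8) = w - 1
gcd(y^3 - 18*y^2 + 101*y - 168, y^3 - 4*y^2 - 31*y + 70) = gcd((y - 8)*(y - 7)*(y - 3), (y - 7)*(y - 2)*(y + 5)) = y - 7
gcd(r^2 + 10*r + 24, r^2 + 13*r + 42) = r + 6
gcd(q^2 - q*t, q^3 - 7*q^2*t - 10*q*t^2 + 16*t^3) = q - t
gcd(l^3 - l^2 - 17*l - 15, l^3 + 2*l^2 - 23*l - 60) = l^2 - 2*l - 15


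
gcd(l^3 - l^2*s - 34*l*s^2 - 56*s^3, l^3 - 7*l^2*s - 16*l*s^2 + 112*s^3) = -l^2 + 3*l*s + 28*s^2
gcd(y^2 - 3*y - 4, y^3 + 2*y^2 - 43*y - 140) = 1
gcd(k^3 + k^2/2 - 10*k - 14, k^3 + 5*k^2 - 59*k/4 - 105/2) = k - 7/2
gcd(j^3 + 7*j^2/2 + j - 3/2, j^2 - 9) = j + 3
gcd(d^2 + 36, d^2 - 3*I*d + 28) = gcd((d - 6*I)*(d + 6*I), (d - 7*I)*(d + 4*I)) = 1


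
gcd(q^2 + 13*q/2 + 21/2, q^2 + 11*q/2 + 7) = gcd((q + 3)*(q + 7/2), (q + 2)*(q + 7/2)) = q + 7/2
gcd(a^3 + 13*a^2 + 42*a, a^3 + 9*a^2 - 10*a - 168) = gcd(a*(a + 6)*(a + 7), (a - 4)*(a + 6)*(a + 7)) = a^2 + 13*a + 42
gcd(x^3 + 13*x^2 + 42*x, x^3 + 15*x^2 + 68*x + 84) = x^2 + 13*x + 42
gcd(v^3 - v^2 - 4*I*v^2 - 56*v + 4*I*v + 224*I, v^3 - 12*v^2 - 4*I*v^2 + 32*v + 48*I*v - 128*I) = v^2 + v*(-8 - 4*I) + 32*I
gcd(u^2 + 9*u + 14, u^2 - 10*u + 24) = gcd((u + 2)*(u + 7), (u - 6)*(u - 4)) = 1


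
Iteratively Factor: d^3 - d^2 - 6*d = (d - 3)*(d^2 + 2*d) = (d - 3)*(d + 2)*(d)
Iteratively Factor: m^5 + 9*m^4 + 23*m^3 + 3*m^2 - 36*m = (m + 4)*(m^4 + 5*m^3 + 3*m^2 - 9*m) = (m + 3)*(m + 4)*(m^3 + 2*m^2 - 3*m) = (m + 3)^2*(m + 4)*(m^2 - m) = m*(m + 3)^2*(m + 4)*(m - 1)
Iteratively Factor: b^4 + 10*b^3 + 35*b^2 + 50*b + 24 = (b + 4)*(b^3 + 6*b^2 + 11*b + 6) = (b + 2)*(b + 4)*(b^2 + 4*b + 3) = (b + 1)*(b + 2)*(b + 4)*(b + 3)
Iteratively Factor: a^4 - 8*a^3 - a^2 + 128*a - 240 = (a - 4)*(a^3 - 4*a^2 - 17*a + 60) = (a - 5)*(a - 4)*(a^2 + a - 12) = (a - 5)*(a - 4)*(a - 3)*(a + 4)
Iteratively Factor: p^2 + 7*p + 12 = (p + 4)*(p + 3)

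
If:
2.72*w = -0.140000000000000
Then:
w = -0.05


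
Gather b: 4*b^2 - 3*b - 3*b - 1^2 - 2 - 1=4*b^2 - 6*b - 4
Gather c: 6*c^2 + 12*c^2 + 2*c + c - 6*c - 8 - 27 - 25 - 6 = 18*c^2 - 3*c - 66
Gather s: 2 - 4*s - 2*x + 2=-4*s - 2*x + 4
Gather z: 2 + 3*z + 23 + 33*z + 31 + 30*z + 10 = 66*z + 66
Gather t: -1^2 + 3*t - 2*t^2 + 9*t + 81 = -2*t^2 + 12*t + 80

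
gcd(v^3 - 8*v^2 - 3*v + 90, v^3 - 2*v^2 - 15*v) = v^2 - 2*v - 15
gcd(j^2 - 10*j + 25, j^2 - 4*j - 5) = j - 5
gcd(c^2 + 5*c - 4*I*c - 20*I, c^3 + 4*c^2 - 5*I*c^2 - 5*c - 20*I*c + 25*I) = c + 5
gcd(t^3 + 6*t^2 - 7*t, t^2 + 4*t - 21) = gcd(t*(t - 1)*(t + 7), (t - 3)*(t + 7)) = t + 7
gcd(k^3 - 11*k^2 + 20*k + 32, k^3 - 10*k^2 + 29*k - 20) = k - 4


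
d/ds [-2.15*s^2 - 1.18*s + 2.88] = -4.3*s - 1.18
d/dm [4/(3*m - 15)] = -4/(3*(m - 5)^2)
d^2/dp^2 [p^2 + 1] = 2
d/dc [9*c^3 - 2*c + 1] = 27*c^2 - 2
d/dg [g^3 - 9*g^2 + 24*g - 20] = 3*g^2 - 18*g + 24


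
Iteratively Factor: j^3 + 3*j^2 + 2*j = (j)*(j^2 + 3*j + 2) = j*(j + 1)*(j + 2)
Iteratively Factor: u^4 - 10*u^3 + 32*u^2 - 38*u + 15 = (u - 1)*(u^3 - 9*u^2 + 23*u - 15) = (u - 3)*(u - 1)*(u^2 - 6*u + 5) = (u - 5)*(u - 3)*(u - 1)*(u - 1)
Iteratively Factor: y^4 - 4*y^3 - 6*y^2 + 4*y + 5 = (y - 5)*(y^3 + y^2 - y - 1) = (y - 5)*(y + 1)*(y^2 - 1) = (y - 5)*(y - 1)*(y + 1)*(y + 1)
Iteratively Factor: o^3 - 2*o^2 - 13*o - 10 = (o + 1)*(o^2 - 3*o - 10) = (o - 5)*(o + 1)*(o + 2)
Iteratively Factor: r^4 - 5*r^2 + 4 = (r + 2)*(r^3 - 2*r^2 - r + 2) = (r - 2)*(r + 2)*(r^2 - 1) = (r - 2)*(r + 1)*(r + 2)*(r - 1)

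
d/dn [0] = 0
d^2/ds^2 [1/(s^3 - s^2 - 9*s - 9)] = 2*((1 - 3*s)*(-s^3 + s^2 + 9*s + 9) - (-3*s^2 + 2*s + 9)^2)/(-s^3 + s^2 + 9*s + 9)^3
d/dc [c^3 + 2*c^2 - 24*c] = 3*c^2 + 4*c - 24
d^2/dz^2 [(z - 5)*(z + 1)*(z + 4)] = 6*z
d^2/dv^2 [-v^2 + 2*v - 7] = -2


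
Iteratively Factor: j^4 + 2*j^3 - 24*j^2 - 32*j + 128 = (j + 4)*(j^3 - 2*j^2 - 16*j + 32) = (j + 4)^2*(j^2 - 6*j + 8) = (j - 2)*(j + 4)^2*(j - 4)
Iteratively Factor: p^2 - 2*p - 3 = (p + 1)*(p - 3)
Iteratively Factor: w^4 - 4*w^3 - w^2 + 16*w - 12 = (w - 2)*(w^3 - 2*w^2 - 5*w + 6) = (w - 2)*(w - 1)*(w^2 - w - 6) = (w - 2)*(w - 1)*(w + 2)*(w - 3)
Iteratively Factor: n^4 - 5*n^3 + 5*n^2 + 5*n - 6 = (n + 1)*(n^3 - 6*n^2 + 11*n - 6) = (n - 1)*(n + 1)*(n^2 - 5*n + 6) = (n - 2)*(n - 1)*(n + 1)*(n - 3)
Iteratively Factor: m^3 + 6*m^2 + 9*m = (m)*(m^2 + 6*m + 9) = m*(m + 3)*(m + 3)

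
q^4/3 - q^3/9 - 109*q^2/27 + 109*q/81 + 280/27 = (q/3 + 1)*(q - 8/3)*(q - 7/3)*(q + 5/3)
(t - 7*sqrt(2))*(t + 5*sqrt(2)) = t^2 - 2*sqrt(2)*t - 70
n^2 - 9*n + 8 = (n - 8)*(n - 1)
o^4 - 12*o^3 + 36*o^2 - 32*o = o*(o - 8)*(o - 2)^2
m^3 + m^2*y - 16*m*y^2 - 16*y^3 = (m - 4*y)*(m + y)*(m + 4*y)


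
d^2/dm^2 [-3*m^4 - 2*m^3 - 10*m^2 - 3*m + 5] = -36*m^2 - 12*m - 20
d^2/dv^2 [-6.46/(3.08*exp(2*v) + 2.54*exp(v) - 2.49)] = (-6.46*(6.16*exp(v) + 2.54)*(12.32*exp(v) + 5.08)*exp(v) + (79.5872*exp(v) + 16.4084)*(3.08*exp(2*v) + 2.54*exp(v) - 2.49))*exp(v)/(3.08*exp(2*v) + 2.54*exp(v) - 2.49)^3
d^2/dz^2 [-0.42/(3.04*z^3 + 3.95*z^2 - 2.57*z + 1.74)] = ((7.6608*z + 3.318)*(3.04*z^3 + 3.95*z^2 - 2.57*z + 1.74) - 0.42*(9.12*z^2 + 7.9*z - 2.57)*(18.24*z^2 + 15.8*z - 5.14))/(3.04*z^3 + 3.95*z^2 - 2.57*z + 1.74)^3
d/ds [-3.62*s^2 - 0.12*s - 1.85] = -7.24*s - 0.12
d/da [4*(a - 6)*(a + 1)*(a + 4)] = 12*a^2 - 8*a - 104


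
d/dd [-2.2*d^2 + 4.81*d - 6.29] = 4.81 - 4.4*d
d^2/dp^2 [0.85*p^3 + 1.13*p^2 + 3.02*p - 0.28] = 5.1*p + 2.26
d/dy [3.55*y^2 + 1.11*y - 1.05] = 7.1*y + 1.11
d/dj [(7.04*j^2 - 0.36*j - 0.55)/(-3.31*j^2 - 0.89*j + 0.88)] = (-7.4572*j^2 + 8.7494*j - 0.8063)/(10.9561*j^4 + 5.8918*j^3 - 5.0335*j^2 - 1.5664*j + 0.7744)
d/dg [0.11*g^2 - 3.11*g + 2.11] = 0.22*g - 3.11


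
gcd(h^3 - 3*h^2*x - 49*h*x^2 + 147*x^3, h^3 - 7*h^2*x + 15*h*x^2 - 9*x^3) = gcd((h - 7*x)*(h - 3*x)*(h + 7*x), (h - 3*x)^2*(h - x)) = -h + 3*x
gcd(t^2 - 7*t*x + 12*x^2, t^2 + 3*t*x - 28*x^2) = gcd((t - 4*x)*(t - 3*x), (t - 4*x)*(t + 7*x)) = -t + 4*x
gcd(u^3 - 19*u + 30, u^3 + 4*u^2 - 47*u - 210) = u + 5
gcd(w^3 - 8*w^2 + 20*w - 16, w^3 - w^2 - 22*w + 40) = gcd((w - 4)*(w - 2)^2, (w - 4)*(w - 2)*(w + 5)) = w^2 - 6*w + 8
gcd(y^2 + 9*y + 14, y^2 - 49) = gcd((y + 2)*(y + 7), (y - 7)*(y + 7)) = y + 7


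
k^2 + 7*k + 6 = (k + 1)*(k + 6)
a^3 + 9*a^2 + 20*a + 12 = (a + 1)*(a + 2)*(a + 6)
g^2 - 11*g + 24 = (g - 8)*(g - 3)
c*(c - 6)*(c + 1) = c^3 - 5*c^2 - 6*c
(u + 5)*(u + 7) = u^2 + 12*u + 35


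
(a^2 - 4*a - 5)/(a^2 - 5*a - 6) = (a - 5)/(a - 6)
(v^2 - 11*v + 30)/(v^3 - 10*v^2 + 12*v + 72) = (v - 5)/(v^2 - 4*v - 12)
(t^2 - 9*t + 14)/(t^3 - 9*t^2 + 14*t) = 1/t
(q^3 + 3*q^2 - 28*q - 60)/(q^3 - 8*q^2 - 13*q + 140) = (q^2 + 8*q + 12)/(q^2 - 3*q - 28)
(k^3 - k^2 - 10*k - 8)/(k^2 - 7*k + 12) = (k^2 + 3*k + 2)/(k - 3)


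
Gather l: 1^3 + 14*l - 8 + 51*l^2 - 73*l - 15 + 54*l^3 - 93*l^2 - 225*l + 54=54*l^3 - 42*l^2 - 284*l + 32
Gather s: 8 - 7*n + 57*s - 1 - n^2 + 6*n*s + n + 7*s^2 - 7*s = -n^2 - 6*n + 7*s^2 + s*(6*n + 50) + 7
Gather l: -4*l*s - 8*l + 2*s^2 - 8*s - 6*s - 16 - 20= l*(-4*s - 8) + 2*s^2 - 14*s - 36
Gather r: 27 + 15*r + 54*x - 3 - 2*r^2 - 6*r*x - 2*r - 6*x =-2*r^2 + r*(13 - 6*x) + 48*x + 24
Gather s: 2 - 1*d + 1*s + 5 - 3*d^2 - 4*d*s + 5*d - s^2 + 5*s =-3*d^2 + 4*d - s^2 + s*(6 - 4*d) + 7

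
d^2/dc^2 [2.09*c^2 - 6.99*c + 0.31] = 4.18000000000000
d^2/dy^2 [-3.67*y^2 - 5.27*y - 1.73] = -7.34000000000000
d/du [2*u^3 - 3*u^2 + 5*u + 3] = 6*u^2 - 6*u + 5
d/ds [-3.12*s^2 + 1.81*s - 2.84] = 1.81 - 6.24*s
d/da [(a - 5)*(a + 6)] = 2*a + 1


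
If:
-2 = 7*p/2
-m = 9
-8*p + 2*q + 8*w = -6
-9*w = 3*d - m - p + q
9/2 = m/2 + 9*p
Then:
No Solution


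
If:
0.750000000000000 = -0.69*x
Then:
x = -1.09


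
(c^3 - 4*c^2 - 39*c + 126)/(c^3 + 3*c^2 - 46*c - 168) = (c - 3)/(c + 4)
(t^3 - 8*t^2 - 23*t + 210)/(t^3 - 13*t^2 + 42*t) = (t + 5)/t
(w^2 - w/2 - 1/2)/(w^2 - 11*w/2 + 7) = (2*w^2 - w - 1)/(2*w^2 - 11*w + 14)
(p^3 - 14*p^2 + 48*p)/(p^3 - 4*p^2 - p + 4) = p*(p^2 - 14*p + 48)/(p^3 - 4*p^2 - p + 4)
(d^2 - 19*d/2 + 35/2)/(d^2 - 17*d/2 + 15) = (d - 7)/(d - 6)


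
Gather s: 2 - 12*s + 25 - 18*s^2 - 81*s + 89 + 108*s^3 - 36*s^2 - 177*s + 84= 108*s^3 - 54*s^2 - 270*s + 200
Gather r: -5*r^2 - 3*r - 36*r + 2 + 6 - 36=-5*r^2 - 39*r - 28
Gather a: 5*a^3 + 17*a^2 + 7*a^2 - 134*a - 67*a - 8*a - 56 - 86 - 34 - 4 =5*a^3 + 24*a^2 - 209*a - 180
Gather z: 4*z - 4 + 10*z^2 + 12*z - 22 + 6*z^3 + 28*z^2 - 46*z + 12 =6*z^3 + 38*z^2 - 30*z - 14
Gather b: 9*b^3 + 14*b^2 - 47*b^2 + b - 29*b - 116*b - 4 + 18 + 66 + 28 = 9*b^3 - 33*b^2 - 144*b + 108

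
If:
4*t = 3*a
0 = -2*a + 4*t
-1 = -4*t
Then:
No Solution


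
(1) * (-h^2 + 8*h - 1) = -h^2 + 8*h - 1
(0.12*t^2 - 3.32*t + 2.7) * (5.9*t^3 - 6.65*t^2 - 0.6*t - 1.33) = 0.708*t^5 - 20.386*t^4 + 37.936*t^3 - 16.1226*t^2 + 2.7956*t - 3.591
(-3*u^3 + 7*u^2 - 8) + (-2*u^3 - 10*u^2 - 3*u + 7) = -5*u^3 - 3*u^2 - 3*u - 1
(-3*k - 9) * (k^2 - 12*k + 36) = -3*k^3 + 27*k^2 - 324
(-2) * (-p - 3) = 2*p + 6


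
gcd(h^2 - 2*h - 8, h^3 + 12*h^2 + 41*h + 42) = h + 2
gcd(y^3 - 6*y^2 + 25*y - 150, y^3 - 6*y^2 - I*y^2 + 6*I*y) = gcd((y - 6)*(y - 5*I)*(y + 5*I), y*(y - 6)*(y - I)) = y - 6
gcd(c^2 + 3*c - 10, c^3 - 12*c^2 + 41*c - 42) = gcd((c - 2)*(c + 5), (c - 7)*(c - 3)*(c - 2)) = c - 2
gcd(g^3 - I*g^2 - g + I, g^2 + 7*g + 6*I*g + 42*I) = 1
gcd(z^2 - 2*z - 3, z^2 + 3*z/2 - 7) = 1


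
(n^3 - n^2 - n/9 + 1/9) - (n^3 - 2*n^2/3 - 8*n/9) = -n^2/3 + 7*n/9 + 1/9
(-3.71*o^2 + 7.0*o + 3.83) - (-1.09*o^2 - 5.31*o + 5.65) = -2.62*o^2 + 12.31*o - 1.82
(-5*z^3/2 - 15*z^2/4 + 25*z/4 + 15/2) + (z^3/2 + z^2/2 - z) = -2*z^3 - 13*z^2/4 + 21*z/4 + 15/2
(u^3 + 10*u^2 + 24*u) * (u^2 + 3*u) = u^5 + 13*u^4 + 54*u^3 + 72*u^2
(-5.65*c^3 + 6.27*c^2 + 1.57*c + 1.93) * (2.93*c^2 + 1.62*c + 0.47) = -16.5545*c^5 + 9.2181*c^4 + 12.102*c^3 + 11.1452*c^2 + 3.8645*c + 0.9071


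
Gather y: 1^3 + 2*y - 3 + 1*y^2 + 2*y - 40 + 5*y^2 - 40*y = 6*y^2 - 36*y - 42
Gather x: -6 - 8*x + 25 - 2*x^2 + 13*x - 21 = -2*x^2 + 5*x - 2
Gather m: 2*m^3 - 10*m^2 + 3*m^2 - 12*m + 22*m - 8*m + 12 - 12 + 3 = 2*m^3 - 7*m^2 + 2*m + 3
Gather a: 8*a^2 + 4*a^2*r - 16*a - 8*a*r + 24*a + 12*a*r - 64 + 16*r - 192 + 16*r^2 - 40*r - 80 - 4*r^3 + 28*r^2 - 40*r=a^2*(4*r + 8) + a*(4*r + 8) - 4*r^3 + 44*r^2 - 64*r - 336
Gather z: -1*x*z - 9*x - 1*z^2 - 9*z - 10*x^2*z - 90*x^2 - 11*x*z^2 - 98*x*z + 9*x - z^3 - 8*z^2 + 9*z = -90*x^2 - z^3 + z^2*(-11*x - 9) + z*(-10*x^2 - 99*x)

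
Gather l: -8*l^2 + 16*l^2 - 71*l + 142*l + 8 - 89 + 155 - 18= 8*l^2 + 71*l + 56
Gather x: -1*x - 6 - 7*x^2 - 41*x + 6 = -7*x^2 - 42*x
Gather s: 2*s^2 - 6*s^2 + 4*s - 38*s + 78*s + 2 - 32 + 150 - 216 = -4*s^2 + 44*s - 96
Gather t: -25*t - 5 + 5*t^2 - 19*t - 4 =5*t^2 - 44*t - 9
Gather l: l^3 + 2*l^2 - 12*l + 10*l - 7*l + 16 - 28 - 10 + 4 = l^3 + 2*l^2 - 9*l - 18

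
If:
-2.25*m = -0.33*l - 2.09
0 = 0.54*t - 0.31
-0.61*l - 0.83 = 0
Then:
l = -1.36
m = 0.73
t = 0.57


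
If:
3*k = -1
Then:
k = -1/3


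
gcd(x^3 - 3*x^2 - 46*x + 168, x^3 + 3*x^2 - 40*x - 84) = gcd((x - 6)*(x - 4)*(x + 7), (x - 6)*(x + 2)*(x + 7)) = x^2 + x - 42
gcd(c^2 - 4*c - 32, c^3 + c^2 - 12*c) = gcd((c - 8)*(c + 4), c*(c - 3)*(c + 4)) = c + 4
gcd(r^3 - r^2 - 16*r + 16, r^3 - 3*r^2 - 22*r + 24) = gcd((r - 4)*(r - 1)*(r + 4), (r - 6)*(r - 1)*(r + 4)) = r^2 + 3*r - 4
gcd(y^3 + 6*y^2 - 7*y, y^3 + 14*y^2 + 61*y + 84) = y + 7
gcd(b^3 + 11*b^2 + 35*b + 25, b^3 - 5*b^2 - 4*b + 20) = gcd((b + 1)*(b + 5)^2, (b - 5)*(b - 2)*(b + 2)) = 1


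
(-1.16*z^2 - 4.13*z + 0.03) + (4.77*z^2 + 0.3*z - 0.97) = 3.61*z^2 - 3.83*z - 0.94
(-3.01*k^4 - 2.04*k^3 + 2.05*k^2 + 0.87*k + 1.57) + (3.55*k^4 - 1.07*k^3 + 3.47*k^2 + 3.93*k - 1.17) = 0.54*k^4 - 3.11*k^3 + 5.52*k^2 + 4.8*k + 0.4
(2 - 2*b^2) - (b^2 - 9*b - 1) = -3*b^2 + 9*b + 3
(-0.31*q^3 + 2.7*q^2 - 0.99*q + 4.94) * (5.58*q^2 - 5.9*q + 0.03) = -1.7298*q^5 + 16.895*q^4 - 21.4635*q^3 + 33.4872*q^2 - 29.1757*q + 0.1482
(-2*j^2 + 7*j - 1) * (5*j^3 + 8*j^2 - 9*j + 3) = -10*j^5 + 19*j^4 + 69*j^3 - 77*j^2 + 30*j - 3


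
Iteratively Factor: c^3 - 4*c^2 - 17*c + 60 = (c + 4)*(c^2 - 8*c + 15) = (c - 5)*(c + 4)*(c - 3)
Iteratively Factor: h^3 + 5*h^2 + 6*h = (h + 3)*(h^2 + 2*h) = (h + 2)*(h + 3)*(h)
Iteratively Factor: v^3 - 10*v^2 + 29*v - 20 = (v - 5)*(v^2 - 5*v + 4) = (v - 5)*(v - 4)*(v - 1)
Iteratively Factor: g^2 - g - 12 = (g + 3)*(g - 4)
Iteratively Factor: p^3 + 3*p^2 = (p + 3)*(p^2) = p*(p + 3)*(p)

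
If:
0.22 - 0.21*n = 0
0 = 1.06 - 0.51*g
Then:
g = 2.08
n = 1.05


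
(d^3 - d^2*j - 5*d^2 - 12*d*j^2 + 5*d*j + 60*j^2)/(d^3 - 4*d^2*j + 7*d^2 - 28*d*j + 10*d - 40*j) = (d^2 + 3*d*j - 5*d - 15*j)/(d^2 + 7*d + 10)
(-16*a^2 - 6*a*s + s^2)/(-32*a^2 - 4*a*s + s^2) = (2*a + s)/(4*a + s)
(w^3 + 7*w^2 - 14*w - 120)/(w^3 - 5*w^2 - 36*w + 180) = (w^2 + w - 20)/(w^2 - 11*w + 30)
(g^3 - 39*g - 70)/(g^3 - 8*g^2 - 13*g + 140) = (g^2 + 7*g + 10)/(g^2 - g - 20)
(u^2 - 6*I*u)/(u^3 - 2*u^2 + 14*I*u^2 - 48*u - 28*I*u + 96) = (u^2 - 6*I*u)/(u^3 + u^2*(-2 + 14*I) + u*(-48 - 28*I) + 96)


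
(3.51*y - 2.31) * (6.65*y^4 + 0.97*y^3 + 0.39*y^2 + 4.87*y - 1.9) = 23.3415*y^5 - 11.9568*y^4 - 0.8718*y^3 + 16.1928*y^2 - 17.9187*y + 4.389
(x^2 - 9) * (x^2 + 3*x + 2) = x^4 + 3*x^3 - 7*x^2 - 27*x - 18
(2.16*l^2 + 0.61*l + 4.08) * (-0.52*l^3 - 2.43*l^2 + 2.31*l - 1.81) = -1.1232*l^5 - 5.566*l^4 + 1.3857*l^3 - 12.4149*l^2 + 8.3207*l - 7.3848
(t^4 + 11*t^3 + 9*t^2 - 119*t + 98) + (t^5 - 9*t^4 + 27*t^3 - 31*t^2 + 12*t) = t^5 - 8*t^4 + 38*t^3 - 22*t^2 - 107*t + 98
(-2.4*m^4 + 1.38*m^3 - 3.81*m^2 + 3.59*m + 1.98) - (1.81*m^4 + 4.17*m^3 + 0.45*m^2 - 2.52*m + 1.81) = -4.21*m^4 - 2.79*m^3 - 4.26*m^2 + 6.11*m + 0.17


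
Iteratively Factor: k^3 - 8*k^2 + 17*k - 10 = (k - 2)*(k^2 - 6*k + 5) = (k - 2)*(k - 1)*(k - 5)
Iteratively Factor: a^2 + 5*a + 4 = (a + 4)*(a + 1)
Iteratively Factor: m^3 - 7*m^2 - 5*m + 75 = (m - 5)*(m^2 - 2*m - 15) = (m - 5)*(m + 3)*(m - 5)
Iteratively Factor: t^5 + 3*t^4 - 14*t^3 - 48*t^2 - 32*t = (t)*(t^4 + 3*t^3 - 14*t^2 - 48*t - 32) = t*(t + 2)*(t^3 + t^2 - 16*t - 16) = t*(t + 1)*(t + 2)*(t^2 - 16) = t*(t + 1)*(t + 2)*(t + 4)*(t - 4)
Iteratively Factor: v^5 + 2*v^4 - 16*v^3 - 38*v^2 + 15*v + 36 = (v - 1)*(v^4 + 3*v^3 - 13*v^2 - 51*v - 36) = (v - 1)*(v + 1)*(v^3 + 2*v^2 - 15*v - 36) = (v - 1)*(v + 1)*(v + 3)*(v^2 - v - 12) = (v - 1)*(v + 1)*(v + 3)^2*(v - 4)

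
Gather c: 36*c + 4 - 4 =36*c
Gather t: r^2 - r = r^2 - r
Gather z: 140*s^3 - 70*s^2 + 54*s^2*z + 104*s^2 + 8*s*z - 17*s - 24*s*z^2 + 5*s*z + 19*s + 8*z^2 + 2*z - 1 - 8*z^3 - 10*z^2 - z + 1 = 140*s^3 + 34*s^2 + 2*s - 8*z^3 + z^2*(-24*s - 2) + z*(54*s^2 + 13*s + 1)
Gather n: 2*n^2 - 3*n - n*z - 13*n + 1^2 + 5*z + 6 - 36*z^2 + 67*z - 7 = 2*n^2 + n*(-z - 16) - 36*z^2 + 72*z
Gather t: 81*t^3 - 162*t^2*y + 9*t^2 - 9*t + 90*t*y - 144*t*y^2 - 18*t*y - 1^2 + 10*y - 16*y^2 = 81*t^3 + t^2*(9 - 162*y) + t*(-144*y^2 + 72*y - 9) - 16*y^2 + 10*y - 1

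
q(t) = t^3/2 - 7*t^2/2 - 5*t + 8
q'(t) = 3*t^2/2 - 7*t - 5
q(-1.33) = 7.28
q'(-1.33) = 6.96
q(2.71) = -21.30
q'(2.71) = -12.95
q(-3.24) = -29.55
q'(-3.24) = 33.43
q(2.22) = -14.88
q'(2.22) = -13.15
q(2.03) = -12.39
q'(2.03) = -13.03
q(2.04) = -12.52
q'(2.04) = -13.04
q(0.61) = 3.76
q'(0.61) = -8.71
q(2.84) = -22.98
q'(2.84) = -12.78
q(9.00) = 44.00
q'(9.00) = 53.50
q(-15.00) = -2392.00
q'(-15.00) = 437.50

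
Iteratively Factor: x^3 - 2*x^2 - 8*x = (x)*(x^2 - 2*x - 8) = x*(x + 2)*(x - 4)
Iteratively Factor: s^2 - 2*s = (s - 2)*(s)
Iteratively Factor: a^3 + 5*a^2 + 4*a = (a + 4)*(a^2 + a) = (a + 1)*(a + 4)*(a)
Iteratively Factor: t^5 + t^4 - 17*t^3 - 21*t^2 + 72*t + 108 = (t + 2)*(t^4 - t^3 - 15*t^2 + 9*t + 54) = (t - 3)*(t + 2)*(t^3 + 2*t^2 - 9*t - 18) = (t - 3)*(t + 2)*(t + 3)*(t^2 - t - 6) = (t - 3)*(t + 2)^2*(t + 3)*(t - 3)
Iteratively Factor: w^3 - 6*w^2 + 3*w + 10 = (w - 5)*(w^2 - w - 2) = (w - 5)*(w - 2)*(w + 1)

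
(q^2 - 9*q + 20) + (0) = q^2 - 9*q + 20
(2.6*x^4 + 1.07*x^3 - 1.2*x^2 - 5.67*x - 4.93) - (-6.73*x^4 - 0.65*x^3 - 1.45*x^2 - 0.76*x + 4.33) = 9.33*x^4 + 1.72*x^3 + 0.25*x^2 - 4.91*x - 9.26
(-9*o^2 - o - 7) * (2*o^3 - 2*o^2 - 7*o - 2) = -18*o^5 + 16*o^4 + 51*o^3 + 39*o^2 + 51*o + 14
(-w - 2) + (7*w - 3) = 6*w - 5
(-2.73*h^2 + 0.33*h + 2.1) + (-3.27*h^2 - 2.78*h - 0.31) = -6.0*h^2 - 2.45*h + 1.79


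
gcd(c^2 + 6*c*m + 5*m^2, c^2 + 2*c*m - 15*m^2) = c + 5*m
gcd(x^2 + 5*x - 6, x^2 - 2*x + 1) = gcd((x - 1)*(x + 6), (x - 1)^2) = x - 1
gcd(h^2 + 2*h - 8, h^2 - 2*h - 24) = h + 4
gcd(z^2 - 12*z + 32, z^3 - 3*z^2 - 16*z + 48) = z - 4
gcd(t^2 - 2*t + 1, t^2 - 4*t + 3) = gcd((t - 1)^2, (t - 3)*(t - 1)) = t - 1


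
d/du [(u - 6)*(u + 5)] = 2*u - 1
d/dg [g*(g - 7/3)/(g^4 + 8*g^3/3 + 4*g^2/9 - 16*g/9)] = 3*(-54*g^3 + 117*g^2 + 336*g - 20)/(81*g^6 + 432*g^5 + 648*g^4 - 96*g^3 - 752*g^2 - 128*g + 256)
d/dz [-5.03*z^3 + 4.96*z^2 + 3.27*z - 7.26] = -15.09*z^2 + 9.92*z + 3.27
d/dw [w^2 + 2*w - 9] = 2*w + 2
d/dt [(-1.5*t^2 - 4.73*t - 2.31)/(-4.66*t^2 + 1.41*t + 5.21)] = (-24.1568*t^2 - 37.1592*t - 21.3862)/(21.7156*t^4 - 13.1412*t^3 - 46.5691*t^2 + 14.6922*t + 27.1441)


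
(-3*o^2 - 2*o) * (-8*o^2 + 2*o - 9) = 24*o^4 + 10*o^3 + 23*o^2 + 18*o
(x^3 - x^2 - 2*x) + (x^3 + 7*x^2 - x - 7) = 2*x^3 + 6*x^2 - 3*x - 7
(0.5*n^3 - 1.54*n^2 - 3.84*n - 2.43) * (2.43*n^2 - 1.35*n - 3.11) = 1.215*n^5 - 4.4172*n^4 - 8.8072*n^3 + 4.0685*n^2 + 15.2229*n + 7.5573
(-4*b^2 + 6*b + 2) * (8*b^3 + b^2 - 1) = -32*b^5 + 44*b^4 + 22*b^3 + 6*b^2 - 6*b - 2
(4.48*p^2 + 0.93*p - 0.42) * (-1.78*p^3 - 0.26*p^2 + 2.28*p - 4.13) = -7.9744*p^5 - 2.8202*p^4 + 10.7202*p^3 - 16.2728*p^2 - 4.7985*p + 1.7346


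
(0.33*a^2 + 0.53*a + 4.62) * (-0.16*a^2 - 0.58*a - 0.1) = -0.0528*a^4 - 0.2762*a^3 - 1.0796*a^2 - 2.7326*a - 0.462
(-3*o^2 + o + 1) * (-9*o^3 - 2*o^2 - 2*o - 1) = 27*o^5 - 3*o^4 - 5*o^3 - o^2 - 3*o - 1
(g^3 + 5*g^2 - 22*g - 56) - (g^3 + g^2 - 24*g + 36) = 4*g^2 + 2*g - 92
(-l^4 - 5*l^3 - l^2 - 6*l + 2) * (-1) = l^4 + 5*l^3 + l^2 + 6*l - 2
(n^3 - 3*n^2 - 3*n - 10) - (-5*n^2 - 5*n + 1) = n^3 + 2*n^2 + 2*n - 11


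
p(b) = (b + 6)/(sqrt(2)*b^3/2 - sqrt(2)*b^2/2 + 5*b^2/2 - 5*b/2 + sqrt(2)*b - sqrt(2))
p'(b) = (b + 6)*(-3*sqrt(2)*b^2/2 - 5*b + sqrt(2)*b - sqrt(2) + 5/2)/(sqrt(2)*b^3/2 - sqrt(2)*b^2/2 + 5*b^2/2 - 5*b/2 + sqrt(2)*b - sqrt(2))^2 + 1/(sqrt(2)*b^3/2 - sqrt(2)*b^2/2 + 5*b^2/2 - 5*b/2 + sqrt(2)*b - sqrt(2)) = 2*(sqrt(2)*b^3 - sqrt(2)*b^2 + 5*b^2 - 5*b + 2*sqrt(2)*b - (b + 6)*(3*sqrt(2)*b^2 - 2*sqrt(2)*b + 10*b - 5 + 2*sqrt(2)) - 2*sqrt(2))/(sqrt(2)*b^3 - sqrt(2)*b^2 + 5*b^2 - 5*b + 2*sqrt(2)*b - 2*sqrt(2))^2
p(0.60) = -5.21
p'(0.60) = -8.30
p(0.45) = -4.37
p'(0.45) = -3.51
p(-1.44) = 2.60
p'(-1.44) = 3.31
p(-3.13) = -1.34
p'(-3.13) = -5.81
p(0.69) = -6.21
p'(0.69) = -14.75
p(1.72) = 1.37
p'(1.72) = -2.60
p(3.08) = 0.28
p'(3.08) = -0.22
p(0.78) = -8.12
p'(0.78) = -30.40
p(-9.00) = 0.01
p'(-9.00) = 0.00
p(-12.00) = 0.01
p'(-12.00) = 0.00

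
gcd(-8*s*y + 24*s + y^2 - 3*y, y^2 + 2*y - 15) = y - 3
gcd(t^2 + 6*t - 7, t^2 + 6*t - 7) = t^2 + 6*t - 7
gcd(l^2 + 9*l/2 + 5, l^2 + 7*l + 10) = l + 2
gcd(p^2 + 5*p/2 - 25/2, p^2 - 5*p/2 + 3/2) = 1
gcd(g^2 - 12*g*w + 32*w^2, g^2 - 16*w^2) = -g + 4*w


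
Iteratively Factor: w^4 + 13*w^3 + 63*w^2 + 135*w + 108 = (w + 3)*(w^3 + 10*w^2 + 33*w + 36) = (w + 3)^2*(w^2 + 7*w + 12) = (w + 3)^2*(w + 4)*(w + 3)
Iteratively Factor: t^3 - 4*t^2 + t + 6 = (t - 2)*(t^2 - 2*t - 3) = (t - 3)*(t - 2)*(t + 1)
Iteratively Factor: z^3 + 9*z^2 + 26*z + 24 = (z + 4)*(z^2 + 5*z + 6) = (z + 3)*(z + 4)*(z + 2)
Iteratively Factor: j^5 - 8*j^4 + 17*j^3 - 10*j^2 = (j - 5)*(j^4 - 3*j^3 + 2*j^2) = j*(j - 5)*(j^3 - 3*j^2 + 2*j) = j*(j - 5)*(j - 2)*(j^2 - j) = j^2*(j - 5)*(j - 2)*(j - 1)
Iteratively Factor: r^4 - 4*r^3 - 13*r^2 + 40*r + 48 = (r + 3)*(r^3 - 7*r^2 + 8*r + 16) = (r - 4)*(r + 3)*(r^2 - 3*r - 4) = (r - 4)^2*(r + 3)*(r + 1)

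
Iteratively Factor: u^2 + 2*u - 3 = (u + 3)*(u - 1)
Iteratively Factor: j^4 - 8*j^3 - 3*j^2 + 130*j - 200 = (j - 2)*(j^3 - 6*j^2 - 15*j + 100) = (j - 2)*(j + 4)*(j^2 - 10*j + 25) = (j - 5)*(j - 2)*(j + 4)*(j - 5)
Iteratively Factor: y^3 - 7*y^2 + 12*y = (y)*(y^2 - 7*y + 12) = y*(y - 4)*(y - 3)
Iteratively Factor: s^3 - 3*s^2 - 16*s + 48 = (s + 4)*(s^2 - 7*s + 12) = (s - 4)*(s + 4)*(s - 3)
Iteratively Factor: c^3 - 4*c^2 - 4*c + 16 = (c - 4)*(c^2 - 4) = (c - 4)*(c - 2)*(c + 2)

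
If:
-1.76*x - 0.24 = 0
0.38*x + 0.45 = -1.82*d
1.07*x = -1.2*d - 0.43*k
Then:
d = -0.22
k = 0.95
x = -0.14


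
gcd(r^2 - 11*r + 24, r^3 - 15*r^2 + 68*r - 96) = r^2 - 11*r + 24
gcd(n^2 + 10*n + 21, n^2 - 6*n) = 1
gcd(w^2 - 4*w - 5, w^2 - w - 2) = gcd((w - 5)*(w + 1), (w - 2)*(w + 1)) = w + 1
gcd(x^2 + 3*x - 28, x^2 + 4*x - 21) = x + 7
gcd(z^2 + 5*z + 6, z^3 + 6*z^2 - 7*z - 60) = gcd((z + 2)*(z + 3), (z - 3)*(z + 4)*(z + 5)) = 1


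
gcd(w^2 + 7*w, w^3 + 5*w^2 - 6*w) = w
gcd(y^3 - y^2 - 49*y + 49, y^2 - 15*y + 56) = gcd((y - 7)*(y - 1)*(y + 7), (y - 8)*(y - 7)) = y - 7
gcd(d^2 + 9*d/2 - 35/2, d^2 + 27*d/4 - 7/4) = d + 7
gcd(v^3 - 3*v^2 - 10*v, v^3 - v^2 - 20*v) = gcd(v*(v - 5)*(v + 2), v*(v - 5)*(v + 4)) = v^2 - 5*v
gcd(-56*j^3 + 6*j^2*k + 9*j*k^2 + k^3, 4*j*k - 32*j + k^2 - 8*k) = 4*j + k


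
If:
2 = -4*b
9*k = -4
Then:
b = -1/2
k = -4/9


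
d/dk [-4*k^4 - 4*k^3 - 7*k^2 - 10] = 2*k*(-8*k^2 - 6*k - 7)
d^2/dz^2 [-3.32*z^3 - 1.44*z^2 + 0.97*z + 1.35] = -19.92*z - 2.88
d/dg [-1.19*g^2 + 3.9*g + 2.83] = 3.9 - 2.38*g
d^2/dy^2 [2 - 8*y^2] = -16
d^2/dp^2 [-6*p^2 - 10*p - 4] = -12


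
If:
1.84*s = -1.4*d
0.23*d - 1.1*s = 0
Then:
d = 0.00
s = 0.00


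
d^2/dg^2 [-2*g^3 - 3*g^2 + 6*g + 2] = -12*g - 6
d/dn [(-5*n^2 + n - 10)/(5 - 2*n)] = 5*(2*n^2 - 10*n - 3)/(4*n^2 - 20*n + 25)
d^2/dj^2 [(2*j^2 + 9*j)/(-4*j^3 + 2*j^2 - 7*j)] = 8*(-8*j^3 - 108*j^2 + 96*j + 47)/(64*j^6 - 96*j^5 + 384*j^4 - 344*j^3 + 672*j^2 - 294*j + 343)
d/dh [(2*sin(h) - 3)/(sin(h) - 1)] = cos(h)/(sin(h) - 1)^2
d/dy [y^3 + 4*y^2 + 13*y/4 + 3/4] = 3*y^2 + 8*y + 13/4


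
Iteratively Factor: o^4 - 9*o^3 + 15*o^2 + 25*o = (o - 5)*(o^3 - 4*o^2 - 5*o) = o*(o - 5)*(o^2 - 4*o - 5) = o*(o - 5)*(o + 1)*(o - 5)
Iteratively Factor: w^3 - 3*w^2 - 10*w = (w - 5)*(w^2 + 2*w) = w*(w - 5)*(w + 2)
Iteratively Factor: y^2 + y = (y + 1)*(y)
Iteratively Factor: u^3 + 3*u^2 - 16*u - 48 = (u + 3)*(u^2 - 16) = (u + 3)*(u + 4)*(u - 4)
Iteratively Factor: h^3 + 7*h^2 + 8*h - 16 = (h + 4)*(h^2 + 3*h - 4) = (h - 1)*(h + 4)*(h + 4)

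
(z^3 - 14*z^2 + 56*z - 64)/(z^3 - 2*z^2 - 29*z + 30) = (z^3 - 14*z^2 + 56*z - 64)/(z^3 - 2*z^2 - 29*z + 30)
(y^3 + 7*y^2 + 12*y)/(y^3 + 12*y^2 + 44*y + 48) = y*(y + 3)/(y^2 + 8*y + 12)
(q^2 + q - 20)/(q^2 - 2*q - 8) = (q + 5)/(q + 2)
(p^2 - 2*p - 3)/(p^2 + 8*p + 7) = (p - 3)/(p + 7)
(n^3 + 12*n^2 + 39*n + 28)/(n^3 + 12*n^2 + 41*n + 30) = (n^2 + 11*n + 28)/(n^2 + 11*n + 30)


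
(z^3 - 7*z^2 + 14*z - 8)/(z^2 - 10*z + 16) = (z^2 - 5*z + 4)/(z - 8)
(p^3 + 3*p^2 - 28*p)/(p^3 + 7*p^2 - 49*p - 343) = p*(p - 4)/(p^2 - 49)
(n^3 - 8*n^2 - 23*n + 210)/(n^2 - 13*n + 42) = n + 5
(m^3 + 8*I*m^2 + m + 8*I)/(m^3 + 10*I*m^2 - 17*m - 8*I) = (m - I)/(m + I)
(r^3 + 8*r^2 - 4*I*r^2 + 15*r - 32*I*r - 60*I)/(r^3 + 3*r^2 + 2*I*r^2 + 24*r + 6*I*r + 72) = (r + 5)/(r + 6*I)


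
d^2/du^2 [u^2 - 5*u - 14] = 2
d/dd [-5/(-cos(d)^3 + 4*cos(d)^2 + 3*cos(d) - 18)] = -5*(3*sin(d)^2 + 8*cos(d))*sin(d)/((cos(d) - 3)^4*(cos(d) + 2)^2)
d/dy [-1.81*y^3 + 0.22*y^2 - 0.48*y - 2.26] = -5.43*y^2 + 0.44*y - 0.48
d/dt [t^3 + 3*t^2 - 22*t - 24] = 3*t^2 + 6*t - 22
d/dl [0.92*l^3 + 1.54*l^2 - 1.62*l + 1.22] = 2.76*l^2 + 3.08*l - 1.62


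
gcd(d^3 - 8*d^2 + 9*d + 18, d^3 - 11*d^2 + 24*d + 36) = d^2 - 5*d - 6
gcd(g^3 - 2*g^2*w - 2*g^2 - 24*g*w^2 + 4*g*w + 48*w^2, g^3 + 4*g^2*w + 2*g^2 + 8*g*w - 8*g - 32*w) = g^2 + 4*g*w - 2*g - 8*w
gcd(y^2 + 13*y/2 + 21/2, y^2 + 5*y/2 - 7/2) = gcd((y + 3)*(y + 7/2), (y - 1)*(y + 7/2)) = y + 7/2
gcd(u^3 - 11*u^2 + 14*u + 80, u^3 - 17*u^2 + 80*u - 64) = u - 8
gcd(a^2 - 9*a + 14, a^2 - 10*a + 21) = a - 7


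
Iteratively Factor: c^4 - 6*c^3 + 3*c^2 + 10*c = (c - 2)*(c^3 - 4*c^2 - 5*c) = (c - 2)*(c + 1)*(c^2 - 5*c) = c*(c - 2)*(c + 1)*(c - 5)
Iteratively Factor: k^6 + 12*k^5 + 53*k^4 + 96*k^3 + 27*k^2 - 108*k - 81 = (k + 1)*(k^5 + 11*k^4 + 42*k^3 + 54*k^2 - 27*k - 81) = (k + 1)*(k + 3)*(k^4 + 8*k^3 + 18*k^2 - 27) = (k + 1)*(k + 3)^2*(k^3 + 5*k^2 + 3*k - 9) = (k - 1)*(k + 1)*(k + 3)^2*(k^2 + 6*k + 9) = (k - 1)*(k + 1)*(k + 3)^3*(k + 3)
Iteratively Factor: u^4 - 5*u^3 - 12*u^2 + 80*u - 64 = (u + 4)*(u^3 - 9*u^2 + 24*u - 16) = (u - 4)*(u + 4)*(u^2 - 5*u + 4) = (u - 4)^2*(u + 4)*(u - 1)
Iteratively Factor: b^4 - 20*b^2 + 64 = (b - 2)*(b^3 + 2*b^2 - 16*b - 32) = (b - 2)*(b + 4)*(b^2 - 2*b - 8) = (b - 4)*(b - 2)*(b + 4)*(b + 2)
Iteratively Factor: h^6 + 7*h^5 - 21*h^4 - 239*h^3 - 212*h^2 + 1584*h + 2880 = (h + 3)*(h^5 + 4*h^4 - 33*h^3 - 140*h^2 + 208*h + 960) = (h - 3)*(h + 3)*(h^4 + 7*h^3 - 12*h^2 - 176*h - 320) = (h - 3)*(h + 3)*(h + 4)*(h^3 + 3*h^2 - 24*h - 80) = (h - 5)*(h - 3)*(h + 3)*(h + 4)*(h^2 + 8*h + 16) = (h - 5)*(h - 3)*(h + 3)*(h + 4)^2*(h + 4)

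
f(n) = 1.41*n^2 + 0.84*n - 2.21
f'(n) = 2.82*n + 0.84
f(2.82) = 11.37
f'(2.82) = 8.79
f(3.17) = 14.62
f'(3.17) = 9.78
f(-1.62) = 0.13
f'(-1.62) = -3.73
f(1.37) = 1.59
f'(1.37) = 4.70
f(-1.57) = -0.05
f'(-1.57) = -3.59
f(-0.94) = -1.75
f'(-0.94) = -1.81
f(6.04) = 54.30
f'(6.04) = 17.87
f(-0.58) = -2.22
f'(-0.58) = -0.80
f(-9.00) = 104.44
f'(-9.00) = -24.54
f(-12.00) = 190.75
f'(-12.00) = -33.00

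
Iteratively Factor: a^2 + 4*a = (a)*(a + 4)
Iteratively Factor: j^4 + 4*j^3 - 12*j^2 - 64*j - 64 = (j + 2)*(j^3 + 2*j^2 - 16*j - 32) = (j - 4)*(j + 2)*(j^2 + 6*j + 8) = (j - 4)*(j + 2)^2*(j + 4)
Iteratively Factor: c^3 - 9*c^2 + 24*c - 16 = (c - 4)*(c^2 - 5*c + 4) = (c - 4)^2*(c - 1)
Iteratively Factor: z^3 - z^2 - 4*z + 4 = (z - 1)*(z^2 - 4) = (z - 1)*(z + 2)*(z - 2)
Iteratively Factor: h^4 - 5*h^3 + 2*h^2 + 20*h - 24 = (h - 2)*(h^3 - 3*h^2 - 4*h + 12) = (h - 2)^2*(h^2 - h - 6) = (h - 3)*(h - 2)^2*(h + 2)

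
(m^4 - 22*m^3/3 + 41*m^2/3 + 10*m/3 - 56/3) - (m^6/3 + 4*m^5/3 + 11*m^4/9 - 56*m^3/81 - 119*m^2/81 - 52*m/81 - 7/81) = -m^6/3 - 4*m^5/3 - 2*m^4/9 - 538*m^3/81 + 1226*m^2/81 + 322*m/81 - 1505/81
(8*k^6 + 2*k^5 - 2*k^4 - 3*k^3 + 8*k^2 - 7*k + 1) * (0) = 0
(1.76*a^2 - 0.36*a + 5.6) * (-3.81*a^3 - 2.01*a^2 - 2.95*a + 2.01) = -6.7056*a^5 - 2.166*a^4 - 25.8044*a^3 - 6.6564*a^2 - 17.2436*a + 11.256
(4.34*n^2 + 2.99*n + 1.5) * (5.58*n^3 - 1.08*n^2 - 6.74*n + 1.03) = 24.2172*n^5 + 11.997*n^4 - 24.1108*n^3 - 17.3024*n^2 - 7.0303*n + 1.545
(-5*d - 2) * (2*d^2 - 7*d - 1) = -10*d^3 + 31*d^2 + 19*d + 2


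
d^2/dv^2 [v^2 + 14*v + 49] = 2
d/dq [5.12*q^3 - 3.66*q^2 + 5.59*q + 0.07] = 15.36*q^2 - 7.32*q + 5.59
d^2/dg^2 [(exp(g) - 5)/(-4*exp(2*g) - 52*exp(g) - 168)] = (-exp(4*g) + 33*exp(3*g) + 447*exp(2*g) + 551*exp(g) - 4494)*exp(g)/(4*(exp(6*g) + 39*exp(5*g) + 633*exp(4*g) + 5473*exp(3*g) + 26586*exp(2*g) + 68796*exp(g) + 74088))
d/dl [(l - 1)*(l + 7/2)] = 2*l + 5/2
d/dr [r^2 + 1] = 2*r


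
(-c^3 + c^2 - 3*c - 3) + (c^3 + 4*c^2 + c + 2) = 5*c^2 - 2*c - 1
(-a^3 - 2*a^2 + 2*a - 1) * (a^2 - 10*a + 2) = -a^5 + 8*a^4 + 20*a^3 - 25*a^2 + 14*a - 2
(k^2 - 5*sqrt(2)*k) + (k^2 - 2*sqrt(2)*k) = 2*k^2 - 7*sqrt(2)*k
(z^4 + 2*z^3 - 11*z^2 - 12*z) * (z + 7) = z^5 + 9*z^4 + 3*z^3 - 89*z^2 - 84*z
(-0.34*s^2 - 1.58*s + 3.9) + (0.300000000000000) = -0.34*s^2 - 1.58*s + 4.2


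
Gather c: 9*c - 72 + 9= 9*c - 63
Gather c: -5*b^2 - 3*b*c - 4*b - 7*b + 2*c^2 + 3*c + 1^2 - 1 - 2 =-5*b^2 - 11*b + 2*c^2 + c*(3 - 3*b) - 2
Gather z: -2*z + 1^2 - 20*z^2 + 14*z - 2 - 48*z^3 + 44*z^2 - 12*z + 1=-48*z^3 + 24*z^2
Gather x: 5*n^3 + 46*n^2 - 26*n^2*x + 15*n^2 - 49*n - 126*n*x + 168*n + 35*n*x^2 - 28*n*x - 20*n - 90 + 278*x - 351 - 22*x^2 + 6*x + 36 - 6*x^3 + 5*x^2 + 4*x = 5*n^3 + 61*n^2 + 99*n - 6*x^3 + x^2*(35*n - 17) + x*(-26*n^2 - 154*n + 288) - 405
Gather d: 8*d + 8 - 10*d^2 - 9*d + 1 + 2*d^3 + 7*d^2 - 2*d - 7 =2*d^3 - 3*d^2 - 3*d + 2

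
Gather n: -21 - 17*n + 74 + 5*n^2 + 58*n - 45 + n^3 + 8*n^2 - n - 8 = n^3 + 13*n^2 + 40*n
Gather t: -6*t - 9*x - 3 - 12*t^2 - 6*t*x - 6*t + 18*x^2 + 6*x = -12*t^2 + t*(-6*x - 12) + 18*x^2 - 3*x - 3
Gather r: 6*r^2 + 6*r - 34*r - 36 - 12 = 6*r^2 - 28*r - 48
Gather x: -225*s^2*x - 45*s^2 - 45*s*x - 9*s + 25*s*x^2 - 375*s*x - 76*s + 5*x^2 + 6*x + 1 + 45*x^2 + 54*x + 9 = -45*s^2 - 85*s + x^2*(25*s + 50) + x*(-225*s^2 - 420*s + 60) + 10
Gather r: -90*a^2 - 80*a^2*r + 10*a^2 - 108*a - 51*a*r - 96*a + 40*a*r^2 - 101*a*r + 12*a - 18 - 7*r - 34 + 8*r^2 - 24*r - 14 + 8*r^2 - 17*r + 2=-80*a^2 - 192*a + r^2*(40*a + 16) + r*(-80*a^2 - 152*a - 48) - 64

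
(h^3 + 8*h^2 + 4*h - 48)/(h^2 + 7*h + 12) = (h^2 + 4*h - 12)/(h + 3)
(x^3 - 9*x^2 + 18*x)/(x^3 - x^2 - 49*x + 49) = x*(x^2 - 9*x + 18)/(x^3 - x^2 - 49*x + 49)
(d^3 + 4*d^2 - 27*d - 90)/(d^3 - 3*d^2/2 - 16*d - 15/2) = 2*(d + 6)/(2*d + 1)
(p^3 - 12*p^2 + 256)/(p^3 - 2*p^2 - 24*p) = (p^2 - 16*p + 64)/(p*(p - 6))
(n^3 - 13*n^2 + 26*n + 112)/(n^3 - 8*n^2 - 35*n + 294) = (n^2 - 6*n - 16)/(n^2 - n - 42)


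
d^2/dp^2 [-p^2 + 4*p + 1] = -2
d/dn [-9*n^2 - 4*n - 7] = -18*n - 4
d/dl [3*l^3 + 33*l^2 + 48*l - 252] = 9*l^2 + 66*l + 48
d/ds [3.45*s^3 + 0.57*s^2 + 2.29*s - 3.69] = 10.35*s^2 + 1.14*s + 2.29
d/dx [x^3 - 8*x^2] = x*(3*x - 16)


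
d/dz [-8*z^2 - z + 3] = -16*z - 1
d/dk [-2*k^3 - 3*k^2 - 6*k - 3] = -6*k^2 - 6*k - 6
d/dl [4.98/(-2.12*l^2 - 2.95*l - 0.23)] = (21.1152*l + 14.691)/(2.12*l^2 + 2.95*l + 0.23)^2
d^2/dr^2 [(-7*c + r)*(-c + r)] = 2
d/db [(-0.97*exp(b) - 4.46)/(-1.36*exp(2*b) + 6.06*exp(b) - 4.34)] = (-1.3192*exp(2*b) - 12.1312*exp(b) + 31.2374)*exp(b)/(1.8496*exp(4*b) - 16.4832*exp(3*b) + 48.5284*exp(2*b) - 52.6008*exp(b) + 18.8356)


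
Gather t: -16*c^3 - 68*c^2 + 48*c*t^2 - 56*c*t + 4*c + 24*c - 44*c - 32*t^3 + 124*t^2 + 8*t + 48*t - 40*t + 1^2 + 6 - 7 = -16*c^3 - 68*c^2 - 16*c - 32*t^3 + t^2*(48*c + 124) + t*(16 - 56*c)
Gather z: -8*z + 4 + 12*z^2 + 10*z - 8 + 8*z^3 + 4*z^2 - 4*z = 8*z^3 + 16*z^2 - 2*z - 4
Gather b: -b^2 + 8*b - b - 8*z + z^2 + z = -b^2 + 7*b + z^2 - 7*z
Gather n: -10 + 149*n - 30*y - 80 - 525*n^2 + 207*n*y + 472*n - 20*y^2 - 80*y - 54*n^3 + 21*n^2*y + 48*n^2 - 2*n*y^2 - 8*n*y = -54*n^3 + n^2*(21*y - 477) + n*(-2*y^2 + 199*y + 621) - 20*y^2 - 110*y - 90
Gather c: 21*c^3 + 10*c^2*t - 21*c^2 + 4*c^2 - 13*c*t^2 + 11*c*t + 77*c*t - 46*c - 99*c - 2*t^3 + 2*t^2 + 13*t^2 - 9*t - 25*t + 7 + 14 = 21*c^3 + c^2*(10*t - 17) + c*(-13*t^2 + 88*t - 145) - 2*t^3 + 15*t^2 - 34*t + 21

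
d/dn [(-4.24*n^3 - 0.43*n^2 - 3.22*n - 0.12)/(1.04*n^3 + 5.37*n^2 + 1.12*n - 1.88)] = (-22.3216*n^4 - 2.8*n^3 + 41.0978*n^2 + 2.9056*n + 6.188)/(1.0816*n^6 + 11.1696*n^5 + 31.1665*n^4 + 8.1184*n^3 - 18.9368*n^2 - 4.2112*n + 3.5344)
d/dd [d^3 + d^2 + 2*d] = 3*d^2 + 2*d + 2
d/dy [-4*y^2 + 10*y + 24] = 10 - 8*y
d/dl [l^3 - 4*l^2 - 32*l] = 3*l^2 - 8*l - 32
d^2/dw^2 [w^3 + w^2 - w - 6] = 6*w + 2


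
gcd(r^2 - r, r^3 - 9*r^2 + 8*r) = r^2 - r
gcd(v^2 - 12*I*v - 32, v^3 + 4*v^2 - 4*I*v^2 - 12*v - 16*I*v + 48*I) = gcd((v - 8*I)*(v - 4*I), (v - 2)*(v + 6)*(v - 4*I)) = v - 4*I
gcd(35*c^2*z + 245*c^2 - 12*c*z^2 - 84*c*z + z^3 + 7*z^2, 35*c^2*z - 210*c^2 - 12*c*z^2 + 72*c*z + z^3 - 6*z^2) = 35*c^2 - 12*c*z + z^2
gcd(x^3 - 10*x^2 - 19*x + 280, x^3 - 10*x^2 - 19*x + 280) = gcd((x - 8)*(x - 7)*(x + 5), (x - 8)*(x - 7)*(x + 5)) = x^3 - 10*x^2 - 19*x + 280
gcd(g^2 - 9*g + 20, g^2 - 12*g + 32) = g - 4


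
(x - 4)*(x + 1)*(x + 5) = x^3 + 2*x^2 - 19*x - 20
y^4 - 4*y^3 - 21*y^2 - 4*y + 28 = (y - 7)*(y - 1)*(y + 2)^2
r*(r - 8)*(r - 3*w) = r^3 - 3*r^2*w - 8*r^2 + 24*r*w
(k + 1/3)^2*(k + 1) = k^3 + 5*k^2/3 + 7*k/9 + 1/9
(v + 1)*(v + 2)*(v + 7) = v^3 + 10*v^2 + 23*v + 14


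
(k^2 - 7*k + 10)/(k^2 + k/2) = 2*(k^2 - 7*k + 10)/(k*(2*k + 1))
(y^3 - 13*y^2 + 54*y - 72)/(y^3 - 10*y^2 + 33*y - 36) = (y - 6)/(y - 3)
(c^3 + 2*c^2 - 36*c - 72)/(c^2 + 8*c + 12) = c - 6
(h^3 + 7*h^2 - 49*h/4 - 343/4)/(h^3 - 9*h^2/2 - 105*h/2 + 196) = (h + 7/2)/(h - 8)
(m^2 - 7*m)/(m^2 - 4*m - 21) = m/(m + 3)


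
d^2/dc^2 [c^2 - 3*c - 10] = 2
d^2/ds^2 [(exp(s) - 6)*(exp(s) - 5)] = (4*exp(s) - 11)*exp(s)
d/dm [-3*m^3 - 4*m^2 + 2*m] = -9*m^2 - 8*m + 2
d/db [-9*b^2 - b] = -18*b - 1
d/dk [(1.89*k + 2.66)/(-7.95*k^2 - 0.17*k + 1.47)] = (15.0255*k^2 + 42.294*k + 3.2305)/(63.2025*k^4 + 2.703*k^3 - 23.3441*k^2 - 0.4998*k + 2.1609)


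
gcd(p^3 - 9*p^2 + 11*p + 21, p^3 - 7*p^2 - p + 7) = p^2 - 6*p - 7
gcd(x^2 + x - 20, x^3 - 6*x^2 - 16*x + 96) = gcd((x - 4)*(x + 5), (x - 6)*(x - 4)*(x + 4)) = x - 4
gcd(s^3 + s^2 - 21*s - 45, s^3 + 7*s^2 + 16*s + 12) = s + 3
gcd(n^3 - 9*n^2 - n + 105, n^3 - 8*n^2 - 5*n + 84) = n^2 - 4*n - 21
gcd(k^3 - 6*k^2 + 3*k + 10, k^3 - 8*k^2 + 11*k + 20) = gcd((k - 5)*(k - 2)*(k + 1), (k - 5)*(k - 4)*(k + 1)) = k^2 - 4*k - 5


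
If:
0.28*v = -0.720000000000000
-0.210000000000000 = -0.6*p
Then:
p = 0.35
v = -2.57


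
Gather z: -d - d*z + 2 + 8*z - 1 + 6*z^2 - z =-d + 6*z^2 + z*(7 - d) + 1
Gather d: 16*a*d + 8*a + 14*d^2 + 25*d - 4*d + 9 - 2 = 8*a + 14*d^2 + d*(16*a + 21) + 7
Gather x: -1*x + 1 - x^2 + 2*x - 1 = -x^2 + x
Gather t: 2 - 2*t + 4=6 - 2*t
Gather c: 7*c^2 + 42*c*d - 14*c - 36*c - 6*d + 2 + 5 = 7*c^2 + c*(42*d - 50) - 6*d + 7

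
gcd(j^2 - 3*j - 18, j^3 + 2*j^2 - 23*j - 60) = j + 3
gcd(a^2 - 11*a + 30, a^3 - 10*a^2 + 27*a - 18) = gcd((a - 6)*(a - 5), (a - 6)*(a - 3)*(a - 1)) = a - 6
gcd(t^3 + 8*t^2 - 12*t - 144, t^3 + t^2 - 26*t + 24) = t^2 + 2*t - 24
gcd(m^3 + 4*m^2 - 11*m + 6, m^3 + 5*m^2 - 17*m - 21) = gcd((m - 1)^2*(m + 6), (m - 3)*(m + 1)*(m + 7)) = 1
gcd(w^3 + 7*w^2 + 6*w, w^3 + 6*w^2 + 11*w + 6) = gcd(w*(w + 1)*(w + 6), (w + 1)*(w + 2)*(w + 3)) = w + 1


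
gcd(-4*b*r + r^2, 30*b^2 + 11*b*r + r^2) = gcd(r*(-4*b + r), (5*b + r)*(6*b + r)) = 1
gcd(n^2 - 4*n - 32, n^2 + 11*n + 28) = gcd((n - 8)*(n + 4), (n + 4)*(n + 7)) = n + 4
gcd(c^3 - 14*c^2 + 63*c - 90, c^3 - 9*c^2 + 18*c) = c^2 - 9*c + 18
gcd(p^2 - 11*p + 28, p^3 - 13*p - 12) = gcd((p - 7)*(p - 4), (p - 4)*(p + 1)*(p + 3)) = p - 4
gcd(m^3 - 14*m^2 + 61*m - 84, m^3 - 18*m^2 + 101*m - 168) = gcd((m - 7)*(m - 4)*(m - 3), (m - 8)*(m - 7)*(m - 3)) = m^2 - 10*m + 21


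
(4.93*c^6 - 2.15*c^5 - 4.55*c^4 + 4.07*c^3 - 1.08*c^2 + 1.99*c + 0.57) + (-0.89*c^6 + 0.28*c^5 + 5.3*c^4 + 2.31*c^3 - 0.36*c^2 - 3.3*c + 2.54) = 4.04*c^6 - 1.87*c^5 + 0.75*c^4 + 6.38*c^3 - 1.44*c^2 - 1.31*c + 3.11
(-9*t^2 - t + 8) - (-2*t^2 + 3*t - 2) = -7*t^2 - 4*t + 10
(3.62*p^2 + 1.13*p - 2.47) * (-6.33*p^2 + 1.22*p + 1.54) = -22.9146*p^4 - 2.7365*p^3 + 22.5885*p^2 - 1.2732*p - 3.8038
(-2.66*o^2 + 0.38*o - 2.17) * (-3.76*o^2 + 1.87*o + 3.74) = 10.0016*o^4 - 6.403*o^3 - 1.0786*o^2 - 2.6367*o - 8.1158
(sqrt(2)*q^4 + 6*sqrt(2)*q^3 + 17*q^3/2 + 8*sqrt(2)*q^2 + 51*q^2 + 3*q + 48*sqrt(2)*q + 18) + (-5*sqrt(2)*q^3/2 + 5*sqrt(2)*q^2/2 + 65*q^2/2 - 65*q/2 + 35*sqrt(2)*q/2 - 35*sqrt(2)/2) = sqrt(2)*q^4 + 7*sqrt(2)*q^3/2 + 17*q^3/2 + 21*sqrt(2)*q^2/2 + 167*q^2/2 - 59*q/2 + 131*sqrt(2)*q/2 - 35*sqrt(2)/2 + 18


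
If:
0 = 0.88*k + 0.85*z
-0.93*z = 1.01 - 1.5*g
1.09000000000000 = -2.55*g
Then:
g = -0.43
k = 1.71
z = -1.78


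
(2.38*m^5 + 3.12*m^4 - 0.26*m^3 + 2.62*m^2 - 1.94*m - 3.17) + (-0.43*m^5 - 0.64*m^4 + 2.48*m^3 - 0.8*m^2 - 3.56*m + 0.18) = 1.95*m^5 + 2.48*m^4 + 2.22*m^3 + 1.82*m^2 - 5.5*m - 2.99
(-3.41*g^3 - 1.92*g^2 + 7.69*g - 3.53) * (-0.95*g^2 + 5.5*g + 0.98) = 3.2395*g^5 - 16.931*g^4 - 21.2073*g^3 + 43.7669*g^2 - 11.8788*g - 3.4594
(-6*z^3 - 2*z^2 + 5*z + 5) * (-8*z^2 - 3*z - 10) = 48*z^5 + 34*z^4 + 26*z^3 - 35*z^2 - 65*z - 50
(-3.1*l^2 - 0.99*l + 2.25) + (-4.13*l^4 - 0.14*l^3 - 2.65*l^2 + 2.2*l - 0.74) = -4.13*l^4 - 0.14*l^3 - 5.75*l^2 + 1.21*l + 1.51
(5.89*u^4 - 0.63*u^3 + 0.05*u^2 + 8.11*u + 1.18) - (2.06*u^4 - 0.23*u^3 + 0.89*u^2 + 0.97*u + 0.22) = 3.83*u^4 - 0.4*u^3 - 0.84*u^2 + 7.14*u + 0.96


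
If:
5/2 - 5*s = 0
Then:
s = 1/2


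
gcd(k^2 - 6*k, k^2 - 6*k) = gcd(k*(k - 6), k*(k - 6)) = k^2 - 6*k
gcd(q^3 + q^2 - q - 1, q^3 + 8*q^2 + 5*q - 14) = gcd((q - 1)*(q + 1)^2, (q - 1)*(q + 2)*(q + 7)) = q - 1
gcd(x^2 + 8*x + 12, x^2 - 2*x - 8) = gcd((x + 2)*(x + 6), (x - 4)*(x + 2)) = x + 2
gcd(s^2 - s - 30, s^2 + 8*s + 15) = s + 5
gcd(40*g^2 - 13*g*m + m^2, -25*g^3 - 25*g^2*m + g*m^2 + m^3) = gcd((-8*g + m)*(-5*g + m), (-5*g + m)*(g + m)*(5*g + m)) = 5*g - m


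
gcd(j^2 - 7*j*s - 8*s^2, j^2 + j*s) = j + s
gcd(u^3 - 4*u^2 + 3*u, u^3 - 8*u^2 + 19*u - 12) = u^2 - 4*u + 3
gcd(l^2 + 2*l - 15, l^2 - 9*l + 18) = l - 3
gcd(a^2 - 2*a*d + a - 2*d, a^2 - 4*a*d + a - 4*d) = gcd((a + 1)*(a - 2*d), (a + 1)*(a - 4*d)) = a + 1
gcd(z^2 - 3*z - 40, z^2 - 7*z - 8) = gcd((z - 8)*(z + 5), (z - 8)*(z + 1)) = z - 8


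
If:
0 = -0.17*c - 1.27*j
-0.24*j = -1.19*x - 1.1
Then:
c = -37.0416666666667*x - 34.2401960784314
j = 4.95833333333333*x + 4.58333333333333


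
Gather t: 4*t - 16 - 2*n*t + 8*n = 8*n + t*(4 - 2*n) - 16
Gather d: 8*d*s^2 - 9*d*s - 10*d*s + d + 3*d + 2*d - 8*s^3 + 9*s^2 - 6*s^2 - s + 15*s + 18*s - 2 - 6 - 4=d*(8*s^2 - 19*s + 6) - 8*s^3 + 3*s^2 + 32*s - 12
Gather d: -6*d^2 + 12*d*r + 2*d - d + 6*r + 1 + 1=-6*d^2 + d*(12*r + 1) + 6*r + 2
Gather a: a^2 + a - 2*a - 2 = a^2 - a - 2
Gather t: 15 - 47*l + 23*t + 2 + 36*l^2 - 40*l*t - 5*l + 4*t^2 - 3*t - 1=36*l^2 - 52*l + 4*t^2 + t*(20 - 40*l) + 16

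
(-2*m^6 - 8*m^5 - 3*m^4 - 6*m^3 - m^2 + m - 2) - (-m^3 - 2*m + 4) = -2*m^6 - 8*m^5 - 3*m^4 - 5*m^3 - m^2 + 3*m - 6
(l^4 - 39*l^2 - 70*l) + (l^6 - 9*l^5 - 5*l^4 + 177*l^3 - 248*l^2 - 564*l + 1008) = l^6 - 9*l^5 - 4*l^4 + 177*l^3 - 287*l^2 - 634*l + 1008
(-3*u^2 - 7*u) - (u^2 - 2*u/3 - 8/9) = -4*u^2 - 19*u/3 + 8/9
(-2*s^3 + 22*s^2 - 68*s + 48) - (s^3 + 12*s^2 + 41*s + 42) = -3*s^3 + 10*s^2 - 109*s + 6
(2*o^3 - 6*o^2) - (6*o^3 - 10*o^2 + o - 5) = -4*o^3 + 4*o^2 - o + 5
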